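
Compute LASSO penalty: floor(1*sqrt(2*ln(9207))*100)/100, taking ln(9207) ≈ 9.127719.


ln(9207) ≈ 9.127719.
2*ln(n) ≈ 18.255438.
sqrt(2*ln(n)) ≈ sqrt(18.255438) ≈ 4.272638.
lambda ≈ 1*4.272638 = 4.272638.
floor(lambda*100)/100 = 4.27.

4.27


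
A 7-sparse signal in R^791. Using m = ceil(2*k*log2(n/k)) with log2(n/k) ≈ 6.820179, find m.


log2(n/k) = log2(791/7) ≈ 6.820179.
2*k*log2(n/k) ≈ 2*7*6.820179 = 95.482506.
m = ceil(95.482506) = 96.

96


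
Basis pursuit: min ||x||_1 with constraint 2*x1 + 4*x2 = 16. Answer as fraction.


Axis intercepts:
  x1 = 8, x2 = 0: L1 = 8
  x1 = 0, x2 = 4: L1 = 4
x* = (0, 4)
||x*||_1 = 4.

4


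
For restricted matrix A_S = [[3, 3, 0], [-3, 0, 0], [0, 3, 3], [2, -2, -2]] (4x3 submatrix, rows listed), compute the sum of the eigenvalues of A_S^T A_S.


Sum of eigenvalues of A_S^T A_S = trace(A_S^T A_S) = sum of squared column norms of A_S.
A_S^T A_S diagonal: [22, 22, 13].
trace = 22 + 22 + 13 = 57.

57


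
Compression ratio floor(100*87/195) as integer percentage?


100*m/n = 100*87/195 ≈ 44.6154.
floor = 44.

44


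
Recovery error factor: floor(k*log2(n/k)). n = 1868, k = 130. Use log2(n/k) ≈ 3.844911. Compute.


log2(n/k) = log2(1868/130) ≈ 3.844911.
k*log2(n/k) ≈ 130*3.844911 = 499.83843.
floor(499.83843) = 499.

499


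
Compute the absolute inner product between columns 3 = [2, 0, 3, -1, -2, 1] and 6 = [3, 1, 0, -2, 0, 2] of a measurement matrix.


Inner product: 2*3 + 0*1 + 3*0 + -1*-2 + -2*0 + 1*2
Products: [6, 0, 0, 2, 0, 2]
Sum = 10.
|dot| = 10.

10


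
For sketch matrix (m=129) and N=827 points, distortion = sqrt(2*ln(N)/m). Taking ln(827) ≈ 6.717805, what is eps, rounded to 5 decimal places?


ln(827) ≈ 6.717805.
2*ln(N)/m ≈ 2*6.717805/129 ≈ 0.10415202.
eps = sqrt(0.10415202) ≈ 0.3227259 ≈ 0.32273.

0.32273


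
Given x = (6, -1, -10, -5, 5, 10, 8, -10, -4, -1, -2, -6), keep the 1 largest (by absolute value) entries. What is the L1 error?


Sorted |x_i| descending: [10, 10, 10, 8, 6, 6, 5, 5, 4, 2, 1, 1]
Keep top 1: [10]
Tail entries: [10, 10, 8, 6, 6, 5, 5, 4, 2, 1, 1]
L1 error = sum of tail = 58.

58


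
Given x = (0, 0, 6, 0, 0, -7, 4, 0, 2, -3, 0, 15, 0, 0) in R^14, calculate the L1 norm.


Non-zero entries: [(2, 6), (5, -7), (6, 4), (8, 2), (9, -3), (11, 15)]
Absolute values: [6, 7, 4, 2, 3, 15]
||x||_1 = sum = 37.

37


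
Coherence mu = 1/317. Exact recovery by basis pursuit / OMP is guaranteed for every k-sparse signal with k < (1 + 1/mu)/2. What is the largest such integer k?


1/mu = 317.
1 + 1/mu = 318.
(1 + 1/mu)/2 = 159 is an integer and the inequality is strict, so k_max = 159 - 1 = 158.

158


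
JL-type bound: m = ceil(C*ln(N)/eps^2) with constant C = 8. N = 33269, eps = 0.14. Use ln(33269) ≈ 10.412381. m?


ln(33269) ≈ 10.412381.
eps^2 = 0.14^2 = 0.0196.
C*ln(N)/eps^2 ≈ 8*10.412381/0.0196 ≈ 4249.9514.
m = ceil(4249.9514) = 4250.

4250


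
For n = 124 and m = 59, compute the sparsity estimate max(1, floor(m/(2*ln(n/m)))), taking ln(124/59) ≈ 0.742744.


n/m = 124/59.
ln(n/m) ≈ 0.742744.
2*ln(n/m) ≈ 1.485488.
m/(2*ln(n/m)) ≈ 59/1.485488 ≈ 39.7176.
floor = 39.
k_max = max(1, 39) = 39.

39


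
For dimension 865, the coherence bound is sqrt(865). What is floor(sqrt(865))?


29^2 = 841 <= 865 < 900 = 30^2, so 29 <= sqrt(865) < 30.
floor(sqrt(865)) = 29.

29


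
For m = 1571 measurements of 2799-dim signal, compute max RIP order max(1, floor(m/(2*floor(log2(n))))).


floor(log2(2799)) = 11.
2*11 = 22.
m/(2*floor(log2(n))) = 1571/22 ≈ 71.4091.
floor = 71.
k = max(1, 71) = 71.

71


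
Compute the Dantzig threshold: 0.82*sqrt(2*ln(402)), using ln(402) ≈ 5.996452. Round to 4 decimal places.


ln(402) ≈ 5.996452.
2*ln(n) ≈ 11.992904.
sqrt(2*ln(n)) ≈ sqrt(11.992904) ≈ 3.463077.
threshold ≈ 0.82*3.463077 = 2.83972314 ≈ 2.8397.

2.8397


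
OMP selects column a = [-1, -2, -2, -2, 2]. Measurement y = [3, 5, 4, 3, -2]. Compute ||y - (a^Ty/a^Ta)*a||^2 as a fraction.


a^T a = 17.
a^T y = -31.
coeff = -31/17 = -31/17.
||r||^2 = 110/17.

110/17


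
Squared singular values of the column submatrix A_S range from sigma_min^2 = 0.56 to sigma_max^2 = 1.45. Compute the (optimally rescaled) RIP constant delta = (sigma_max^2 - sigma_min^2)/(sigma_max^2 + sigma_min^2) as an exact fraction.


lambda_max - lambda_min = 1.45 - 0.56 = 0.89.
lambda_max + lambda_min = 1.45 + 0.56 = 2.01.
delta = 0.89/2.01 = 89/201.

89/201


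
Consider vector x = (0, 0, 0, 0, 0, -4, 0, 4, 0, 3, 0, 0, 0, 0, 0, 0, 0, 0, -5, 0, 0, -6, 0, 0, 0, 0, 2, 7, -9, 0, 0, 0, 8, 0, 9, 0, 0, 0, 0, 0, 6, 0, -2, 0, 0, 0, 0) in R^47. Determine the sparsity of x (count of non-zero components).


Non-zero positions: [5, 7, 9, 18, 21, 26, 27, 28, 32, 34, 40, 42].
Sparsity = 12.

12


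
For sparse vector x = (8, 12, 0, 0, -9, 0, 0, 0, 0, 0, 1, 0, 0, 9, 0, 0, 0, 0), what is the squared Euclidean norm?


Non-zero entries: [(0, 8), (1, 12), (4, -9), (10, 1), (13, 9)]
Squares: [64, 144, 81, 1, 81]
||x||_2^2 = sum = 371.

371


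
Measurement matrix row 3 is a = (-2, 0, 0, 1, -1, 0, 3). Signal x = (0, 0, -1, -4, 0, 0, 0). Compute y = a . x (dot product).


Non-zero terms: ['0*-1', '1*-4']
Products: [0, -4]
y = sum = -4.

-4


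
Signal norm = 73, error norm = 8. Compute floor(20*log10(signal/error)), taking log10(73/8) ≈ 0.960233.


||x||/||e|| = 73/8.
log10(73/8) ≈ 0.960233.
20*log10(||x||/||e||) ≈ 20*0.960233 = 19.20466.
floor(19.20466) = 19.

19


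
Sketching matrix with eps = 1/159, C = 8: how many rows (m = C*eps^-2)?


1/eps = 159.
(1/eps)^2 = 25281.
m = 8*25281 = 202248.

202248


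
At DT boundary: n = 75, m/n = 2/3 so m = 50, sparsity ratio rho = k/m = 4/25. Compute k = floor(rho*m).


m = 2/3*75 = 50.
rho = 4/25.
rho*m = 4/25*50 = 8.
k = floor(8) = 8.

8


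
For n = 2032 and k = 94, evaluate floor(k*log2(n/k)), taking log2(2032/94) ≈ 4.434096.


log2(n/k) = log2(2032/94) ≈ 4.434096.
k*log2(n/k) ≈ 94*4.434096 = 416.805024.
floor(416.805024) = 416.

416


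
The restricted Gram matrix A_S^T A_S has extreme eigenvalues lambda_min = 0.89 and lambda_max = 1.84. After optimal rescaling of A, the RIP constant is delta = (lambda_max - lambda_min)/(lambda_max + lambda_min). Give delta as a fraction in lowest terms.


lambda_max - lambda_min = 1.84 - 0.89 = 0.95.
lambda_max + lambda_min = 1.84 + 0.89 = 2.73.
delta = 0.95/2.73 = 95/273.

95/273


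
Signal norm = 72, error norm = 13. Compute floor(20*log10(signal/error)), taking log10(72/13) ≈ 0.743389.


||x||/||e|| = 72/13.
log10(72/13) ≈ 0.743389.
20*log10(||x||/||e||) ≈ 20*0.743389 = 14.86778.
floor(14.86778) = 14.

14


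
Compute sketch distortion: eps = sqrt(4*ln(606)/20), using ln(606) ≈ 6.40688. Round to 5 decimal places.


ln(606) ≈ 6.40688.
4*ln(N)/m ≈ 4*6.40688/20 ≈ 1.281376.
eps = sqrt(1.281376) ≈ 1.1319788 ≈ 1.13198.

1.13198


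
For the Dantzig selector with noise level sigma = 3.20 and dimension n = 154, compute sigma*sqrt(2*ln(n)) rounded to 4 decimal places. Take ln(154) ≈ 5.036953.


ln(154) ≈ 5.036953.
2*ln(n) ≈ 10.073906.
sqrt(2*ln(n)) ≈ sqrt(10.073906) ≈ 3.173942.
threshold ≈ 3.20*3.173942 = 10.1566144 ≈ 10.1566.

10.1566


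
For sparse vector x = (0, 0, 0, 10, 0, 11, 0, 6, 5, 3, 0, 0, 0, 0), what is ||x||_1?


Non-zero entries: [(3, 10), (5, 11), (7, 6), (8, 5), (9, 3)]
Absolute values: [10, 11, 6, 5, 3]
||x||_1 = sum = 35.

35


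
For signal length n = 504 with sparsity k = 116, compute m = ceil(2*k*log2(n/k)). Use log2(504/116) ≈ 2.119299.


log2(n/k) = log2(504/116) ≈ 2.119299.
2*k*log2(n/k) ≈ 2*116*2.119299 = 491.677368.
m = ceil(491.677368) = 492.

492


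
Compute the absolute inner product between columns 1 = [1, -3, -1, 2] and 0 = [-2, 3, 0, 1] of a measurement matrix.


Inner product: 1*-2 + -3*3 + -1*0 + 2*1
Products: [-2, -9, 0, 2]
Sum = -9.
|dot| = 9.

9


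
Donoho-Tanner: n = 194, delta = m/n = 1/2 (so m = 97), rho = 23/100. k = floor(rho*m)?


m = 1/2*194 = 97.
rho = 23/100.
rho*m = 23/100*97 = 22.31.
k = floor(22.31) = 22.

22


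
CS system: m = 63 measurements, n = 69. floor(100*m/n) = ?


100*m/n = 100*63/69 ≈ 91.3043.
floor = 91.

91


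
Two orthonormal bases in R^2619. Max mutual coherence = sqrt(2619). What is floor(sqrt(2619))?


51^2 = 2601 <= 2619 < 2704 = 52^2, so 51 <= sqrt(2619) < 52.
floor(sqrt(2619)) = 51.

51


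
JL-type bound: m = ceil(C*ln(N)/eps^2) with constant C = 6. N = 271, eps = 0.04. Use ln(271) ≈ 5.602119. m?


ln(271) ≈ 5.602119.
eps^2 = 0.04^2 = 0.0016.
C*ln(N)/eps^2 ≈ 6*5.602119/0.0016 ≈ 21007.9463.
m = ceil(21007.9463) = 21008.

21008


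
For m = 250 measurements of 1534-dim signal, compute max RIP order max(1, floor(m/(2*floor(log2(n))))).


floor(log2(1534)) = 10.
2*10 = 20.
m/(2*floor(log2(n))) = 250/20 ≈ 12.5.
floor = 12.
k = max(1, 12) = 12.

12


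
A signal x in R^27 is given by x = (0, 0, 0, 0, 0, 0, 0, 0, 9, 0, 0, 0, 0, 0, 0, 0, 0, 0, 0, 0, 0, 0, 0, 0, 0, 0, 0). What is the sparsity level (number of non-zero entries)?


Non-zero positions: [8].
Sparsity = 1.

1


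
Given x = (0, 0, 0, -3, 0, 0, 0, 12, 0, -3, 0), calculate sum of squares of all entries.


Non-zero entries: [(3, -3), (7, 12), (9, -3)]
Squares: [9, 144, 9]
||x||_2^2 = sum = 162.

162


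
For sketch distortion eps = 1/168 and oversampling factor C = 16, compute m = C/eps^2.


1/eps = 168.
(1/eps)^2 = 28224.
m = 16*28224 = 451584.

451584


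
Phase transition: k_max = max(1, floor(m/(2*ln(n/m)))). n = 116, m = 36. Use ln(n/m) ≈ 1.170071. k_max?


n/m = 116/36 = 29/9.
ln(n/m) ≈ 1.170071.
2*ln(n/m) ≈ 2.340142.
m/(2*ln(n/m)) ≈ 36/2.340142 ≈ 15.3837.
floor = 15.
k_max = max(1, 15) = 15.

15


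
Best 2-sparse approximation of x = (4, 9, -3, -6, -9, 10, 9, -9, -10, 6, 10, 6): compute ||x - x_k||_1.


Sorted |x_i| descending: [10, 10, 10, 9, 9, 9, 9, 6, 6, 6, 4, 3]
Keep top 2: [10, 10]
Tail entries: [10, 9, 9, 9, 9, 6, 6, 6, 4, 3]
L1 error = sum of tail = 71.

71


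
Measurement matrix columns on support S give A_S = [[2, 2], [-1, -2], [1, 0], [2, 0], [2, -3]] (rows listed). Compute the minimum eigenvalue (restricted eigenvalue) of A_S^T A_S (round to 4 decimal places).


A_S^T A_S = [[14, 0], [0, 17]].
trace = 31.
det = 238.
disc = trace^2 - 4*det = 961 - 4*238 = 9.
sqrt(9) = 3.
lam_min = (31 - 3)/2 = 14 = 14.0000.

14.0000


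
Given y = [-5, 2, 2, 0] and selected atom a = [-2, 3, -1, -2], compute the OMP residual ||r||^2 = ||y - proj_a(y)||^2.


a^T a = 18.
a^T y = 14.
coeff = 14/18 = 7/9.
||r||^2 = 199/9.

199/9


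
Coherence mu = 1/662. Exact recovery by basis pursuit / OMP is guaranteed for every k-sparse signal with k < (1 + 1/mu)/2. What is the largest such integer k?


1/mu = 662.
1 + 1/mu = 663.
(1 + 1/mu)/2 = 331.5 is not an integer, so k_max = floor(331.5) = 331.

331


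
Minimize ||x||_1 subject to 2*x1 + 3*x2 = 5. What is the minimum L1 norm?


Axis intercepts:
  x1 = 5/2, x2 = 0: L1 = 5/2
  x1 = 0, x2 = 5/3: L1 = 5/3
x* = (0, 5/3)
||x*||_1 = 5/3.

5/3


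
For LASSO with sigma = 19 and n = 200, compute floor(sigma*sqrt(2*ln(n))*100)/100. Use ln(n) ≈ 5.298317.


ln(200) ≈ 5.298317.
2*ln(n) ≈ 10.596634.
sqrt(2*ln(n)) ≈ sqrt(10.596634) ≈ 3.255247.
lambda ≈ 19*3.255247 = 61.849693.
floor(lambda*100)/100 = 61.84.

61.84


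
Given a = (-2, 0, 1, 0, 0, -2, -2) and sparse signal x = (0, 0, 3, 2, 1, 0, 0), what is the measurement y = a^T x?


Non-zero terms: ['1*3', '0*2', '0*1']
Products: [3, 0, 0]
y = sum = 3.

3


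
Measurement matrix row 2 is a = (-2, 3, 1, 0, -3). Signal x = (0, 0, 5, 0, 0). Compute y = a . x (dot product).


Non-zero terms: ['1*5']
Products: [5]
y = sum = 5.

5


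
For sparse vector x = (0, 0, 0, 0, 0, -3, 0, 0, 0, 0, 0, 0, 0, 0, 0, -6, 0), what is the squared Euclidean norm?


Non-zero entries: [(5, -3), (15, -6)]
Squares: [9, 36]
||x||_2^2 = sum = 45.

45


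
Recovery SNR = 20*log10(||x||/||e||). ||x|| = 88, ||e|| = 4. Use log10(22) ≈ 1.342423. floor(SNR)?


||x||/||e|| = 88/4 = 22.
log10(22) ≈ 1.342423.
20*log10(||x||/||e||) ≈ 20*1.342423 = 26.84846.
floor(26.84846) = 26.

26


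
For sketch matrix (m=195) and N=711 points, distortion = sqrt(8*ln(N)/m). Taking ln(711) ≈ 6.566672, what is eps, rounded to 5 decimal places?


ln(711) ≈ 6.566672.
8*ln(N)/m ≈ 8*6.566672/195 ≈ 0.26940193.
eps = sqrt(0.26940193) ≈ 0.5190394 ≈ 0.51904.

0.51904


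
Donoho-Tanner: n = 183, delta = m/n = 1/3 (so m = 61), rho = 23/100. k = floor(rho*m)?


m = 1/3*183 = 61.
rho = 23/100.
rho*m = 23/100*61 = 14.03.
k = floor(14.03) = 14.

14


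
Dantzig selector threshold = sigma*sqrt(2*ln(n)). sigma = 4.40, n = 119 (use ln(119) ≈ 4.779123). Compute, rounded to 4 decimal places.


ln(119) ≈ 4.779123.
2*ln(n) ≈ 9.558246.
sqrt(2*ln(n)) ≈ sqrt(9.558246) ≈ 3.091641.
threshold ≈ 4.40*3.091641 = 13.6032204 ≈ 13.6032.

13.6032


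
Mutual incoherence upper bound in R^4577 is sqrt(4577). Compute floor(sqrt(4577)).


67^2 = 4489 <= 4577 < 4624 = 68^2, so 67 <= sqrt(4577) < 68.
floor(sqrt(4577)) = 67.

67


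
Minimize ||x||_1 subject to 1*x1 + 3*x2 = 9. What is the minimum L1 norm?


Axis intercepts:
  x1 = 9, x2 = 0: L1 = 9
  x1 = 0, x2 = 3: L1 = 3
x* = (0, 3)
||x*||_1 = 3.

3


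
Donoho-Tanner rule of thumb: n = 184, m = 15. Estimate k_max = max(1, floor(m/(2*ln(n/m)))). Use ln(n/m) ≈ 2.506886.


n/m = 184/15.
ln(n/m) ≈ 2.506886.
2*ln(n/m) ≈ 5.013772.
m/(2*ln(n/m)) ≈ 15/5.013772 ≈ 2.9918.
floor = 2.
k_max = max(1, 2) = 2.

2


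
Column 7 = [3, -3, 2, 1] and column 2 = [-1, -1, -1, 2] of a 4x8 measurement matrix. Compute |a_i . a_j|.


Inner product: 3*-1 + -3*-1 + 2*-1 + 1*2
Products: [-3, 3, -2, 2]
Sum = 0.
|dot| = 0.

0


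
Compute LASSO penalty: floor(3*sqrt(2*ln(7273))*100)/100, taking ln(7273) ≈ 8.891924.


ln(7273) ≈ 8.891924.
2*ln(n) ≈ 17.783848.
sqrt(2*ln(n)) ≈ sqrt(17.783848) ≈ 4.21709.
lambda ≈ 3*4.21709 = 12.65127.
floor(lambda*100)/100 = 12.65.

12.65


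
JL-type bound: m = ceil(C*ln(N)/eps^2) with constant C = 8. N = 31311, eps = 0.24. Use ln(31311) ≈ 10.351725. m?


ln(31311) ≈ 10.351725.
eps^2 = 0.24^2 = 0.0576.
C*ln(N)/eps^2 ≈ 8*10.351725/0.0576 ≈ 1437.7396.
m = ceil(1437.7396) = 1438.

1438


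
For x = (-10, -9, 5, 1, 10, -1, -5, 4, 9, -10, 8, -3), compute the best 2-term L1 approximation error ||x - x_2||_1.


Sorted |x_i| descending: [10, 10, 10, 9, 9, 8, 5, 5, 4, 3, 1, 1]
Keep top 2: [10, 10]
Tail entries: [10, 9, 9, 8, 5, 5, 4, 3, 1, 1]
L1 error = sum of tail = 55.

55


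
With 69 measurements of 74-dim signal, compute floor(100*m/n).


100*m/n = 100*69/74 ≈ 93.2432.
floor = 93.

93


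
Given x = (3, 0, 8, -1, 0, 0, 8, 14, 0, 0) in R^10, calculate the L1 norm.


Non-zero entries: [(0, 3), (2, 8), (3, -1), (6, 8), (7, 14)]
Absolute values: [3, 8, 1, 8, 14]
||x||_1 = sum = 34.

34


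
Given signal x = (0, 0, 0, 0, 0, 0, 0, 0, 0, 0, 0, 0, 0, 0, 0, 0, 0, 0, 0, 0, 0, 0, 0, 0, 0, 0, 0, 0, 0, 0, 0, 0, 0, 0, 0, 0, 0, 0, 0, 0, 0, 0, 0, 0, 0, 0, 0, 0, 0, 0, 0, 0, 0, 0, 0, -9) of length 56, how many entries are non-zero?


Non-zero positions: [55].
Sparsity = 1.

1


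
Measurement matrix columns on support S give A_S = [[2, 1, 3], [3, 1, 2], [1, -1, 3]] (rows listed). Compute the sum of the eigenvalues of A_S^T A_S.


Sum of eigenvalues of A_S^T A_S = trace(A_S^T A_S) = sum of squared column norms of A_S.
A_S^T A_S diagonal: [14, 3, 22].
trace = 14 + 3 + 22 = 39.

39


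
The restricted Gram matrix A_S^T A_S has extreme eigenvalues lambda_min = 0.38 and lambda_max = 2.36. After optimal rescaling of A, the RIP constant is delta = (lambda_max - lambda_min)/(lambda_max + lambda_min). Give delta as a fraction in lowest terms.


lambda_max - lambda_min = 2.36 - 0.38 = 1.98.
lambda_max + lambda_min = 2.36 + 0.38 = 2.74.
delta = 1.98/2.74 = 198/274 = 99/137.

99/137


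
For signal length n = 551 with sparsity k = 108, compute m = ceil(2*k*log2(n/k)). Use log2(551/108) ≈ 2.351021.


log2(n/k) = log2(551/108) ≈ 2.351021.
2*k*log2(n/k) ≈ 2*108*2.351021 = 507.820536.
m = ceil(507.820536) = 508.

508


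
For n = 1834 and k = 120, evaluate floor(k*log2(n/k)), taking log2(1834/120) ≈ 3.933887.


log2(n/k) = log2(1834/120) ≈ 3.933887.
k*log2(n/k) ≈ 120*3.933887 = 472.06644.
floor(472.06644) = 472.

472


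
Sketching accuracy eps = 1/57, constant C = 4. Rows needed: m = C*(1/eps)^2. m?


1/eps = 57.
(1/eps)^2 = 3249.
m = 4*3249 = 12996.

12996


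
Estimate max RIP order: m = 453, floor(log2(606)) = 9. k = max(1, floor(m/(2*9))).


floor(log2(606)) = 9.
2*9 = 18.
m/(2*floor(log2(n))) = 453/18 ≈ 25.1667.
floor = 25.
k = max(1, 25) = 25.

25


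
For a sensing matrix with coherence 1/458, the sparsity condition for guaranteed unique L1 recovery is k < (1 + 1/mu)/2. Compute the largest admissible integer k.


1/mu = 458.
1 + 1/mu = 459.
(1 + 1/mu)/2 = 229.5 is not an integer, so k_max = floor(229.5) = 229.

229


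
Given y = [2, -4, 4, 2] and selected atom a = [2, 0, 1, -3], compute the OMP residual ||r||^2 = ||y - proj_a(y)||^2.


a^T a = 14.
a^T y = 2.
coeff = 2/14 = 1/7.
||r||^2 = 278/7.

278/7


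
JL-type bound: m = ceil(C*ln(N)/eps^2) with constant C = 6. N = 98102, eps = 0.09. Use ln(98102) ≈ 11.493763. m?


ln(98102) ≈ 11.493763.
eps^2 = 0.09^2 = 0.0081.
C*ln(N)/eps^2 ≈ 6*11.493763/0.0081 ≈ 8513.8985.
m = ceil(8513.8985) = 8514.

8514


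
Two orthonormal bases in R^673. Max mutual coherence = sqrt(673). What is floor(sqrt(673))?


25^2 = 625 <= 673 < 676 = 26^2, so 25 <= sqrt(673) < 26.
floor(sqrt(673)) = 25.

25


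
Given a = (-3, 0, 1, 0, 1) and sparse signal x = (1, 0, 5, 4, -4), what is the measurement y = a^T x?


Non-zero terms: ['-3*1', '1*5', '0*4', '1*-4']
Products: [-3, 5, 0, -4]
y = sum = -2.

-2


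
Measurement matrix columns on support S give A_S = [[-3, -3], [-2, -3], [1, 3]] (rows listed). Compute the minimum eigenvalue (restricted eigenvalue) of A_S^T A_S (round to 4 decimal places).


A_S^T A_S = [[14, 18], [18, 27]].
trace = 41.
det = 54.
disc = trace^2 - 4*det = 1681 - 4*54 = 1465.
sqrt(1465) ≈ 38.275318.
lam_min = (41 - sqrt(1465))/2 ≈ (41 - 38.275318)/2 = 1.362341 ≈ 1.3623.

1.3623


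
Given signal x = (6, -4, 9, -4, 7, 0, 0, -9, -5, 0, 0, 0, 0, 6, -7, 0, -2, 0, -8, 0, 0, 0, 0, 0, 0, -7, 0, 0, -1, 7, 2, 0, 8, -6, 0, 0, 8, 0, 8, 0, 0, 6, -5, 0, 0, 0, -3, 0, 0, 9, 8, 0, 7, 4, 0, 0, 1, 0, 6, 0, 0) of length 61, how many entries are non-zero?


Non-zero positions: [0, 1, 2, 3, 4, 7, 8, 13, 14, 16, 18, 25, 28, 29, 30, 32, 33, 36, 38, 41, 42, 46, 49, 50, 52, 53, 56, 58].
Sparsity = 28.

28


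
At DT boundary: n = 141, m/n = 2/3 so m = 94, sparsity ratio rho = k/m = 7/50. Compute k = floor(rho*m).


m = 2/3*141 = 94.
rho = 7/50.
rho*m = 7/50*94 = 13.16.
k = floor(13.16) = 13.

13


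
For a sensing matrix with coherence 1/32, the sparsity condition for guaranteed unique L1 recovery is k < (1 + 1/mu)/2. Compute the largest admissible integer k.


1/mu = 32.
1 + 1/mu = 33.
(1 + 1/mu)/2 = 16.5 is not an integer, so k_max = floor(16.5) = 16.

16


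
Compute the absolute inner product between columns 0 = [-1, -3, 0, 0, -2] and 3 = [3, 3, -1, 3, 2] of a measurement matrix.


Inner product: -1*3 + -3*3 + 0*-1 + 0*3 + -2*2
Products: [-3, -9, 0, 0, -4]
Sum = -16.
|dot| = 16.

16


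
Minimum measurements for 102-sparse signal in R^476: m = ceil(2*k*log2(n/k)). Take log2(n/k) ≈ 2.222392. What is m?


log2(n/k) = log2(476/102) ≈ 2.222392.
2*k*log2(n/k) ≈ 2*102*2.222392 = 453.367968.
m = ceil(453.367968) = 454.

454


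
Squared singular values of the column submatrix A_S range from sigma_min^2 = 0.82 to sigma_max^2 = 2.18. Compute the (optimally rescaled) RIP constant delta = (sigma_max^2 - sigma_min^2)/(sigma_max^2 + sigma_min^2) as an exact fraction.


lambda_max - lambda_min = 2.18 - 0.82 = 1.36.
lambda_max + lambda_min = 2.18 + 0.82 = 3.00.
delta = 1.36/3.00 = 136/300 = 34/75.

34/75


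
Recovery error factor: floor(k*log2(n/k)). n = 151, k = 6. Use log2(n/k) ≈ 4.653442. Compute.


log2(n/k) = log2(151/6) ≈ 4.653442.
k*log2(n/k) ≈ 6*4.653442 = 27.920652.
floor(27.920652) = 27.

27


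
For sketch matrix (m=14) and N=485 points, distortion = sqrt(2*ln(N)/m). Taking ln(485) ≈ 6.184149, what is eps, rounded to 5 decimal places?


ln(485) ≈ 6.184149.
2*ln(N)/m ≈ 2*6.184149/14 ≈ 0.88344986.
eps = sqrt(0.88344986) ≈ 0.9399201 ≈ 0.93992.

0.93992


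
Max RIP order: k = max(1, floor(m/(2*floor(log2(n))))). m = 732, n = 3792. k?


floor(log2(3792)) = 11.
2*11 = 22.
m/(2*floor(log2(n))) = 732/22 ≈ 33.2727.
floor = 33.
k = max(1, 33) = 33.

33


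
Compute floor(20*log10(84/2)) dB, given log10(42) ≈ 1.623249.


||x||/||e|| = 84/2 = 42.
log10(42) ≈ 1.623249.
20*log10(||x||/||e||) ≈ 20*1.623249 = 32.46498.
floor(32.46498) = 32.

32


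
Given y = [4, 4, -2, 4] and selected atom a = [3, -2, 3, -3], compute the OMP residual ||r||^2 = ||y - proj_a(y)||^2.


a^T a = 31.
a^T y = -14.
coeff = -14/31 = -14/31.
||r||^2 = 1416/31.

1416/31


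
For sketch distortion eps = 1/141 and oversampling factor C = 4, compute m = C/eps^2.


1/eps = 141.
(1/eps)^2 = 19881.
m = 4*19881 = 79524.

79524


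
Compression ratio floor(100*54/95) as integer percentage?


100*m/n = 100*54/95 ≈ 56.8421.
floor = 56.

56


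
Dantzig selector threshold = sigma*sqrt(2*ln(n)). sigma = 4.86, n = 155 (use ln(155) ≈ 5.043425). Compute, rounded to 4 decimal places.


ln(155) ≈ 5.043425.
2*ln(n) ≈ 10.08685.
sqrt(2*ln(n)) ≈ sqrt(10.08685) ≈ 3.17598.
threshold ≈ 4.86*3.17598 = 15.4352628 ≈ 15.4353.

15.4353


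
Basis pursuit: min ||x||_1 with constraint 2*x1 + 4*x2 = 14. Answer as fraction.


Axis intercepts:
  x1 = 7, x2 = 0: L1 = 7
  x1 = 0, x2 = 7/2: L1 = 7/2
x* = (0, 7/2)
||x*||_1 = 7/2.

7/2


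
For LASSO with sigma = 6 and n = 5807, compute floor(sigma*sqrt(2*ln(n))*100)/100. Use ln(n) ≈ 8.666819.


ln(5807) ≈ 8.666819.
2*ln(n) ≈ 17.333638.
sqrt(2*ln(n)) ≈ sqrt(17.333638) ≈ 4.163369.
lambda ≈ 6*4.163369 = 24.980214.
floor(lambda*100)/100 = 24.98.

24.98


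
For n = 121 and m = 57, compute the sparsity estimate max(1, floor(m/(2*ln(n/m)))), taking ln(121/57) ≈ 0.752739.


n/m = 121/57.
ln(n/m) ≈ 0.752739.
2*ln(n/m) ≈ 1.505478.
m/(2*ln(n/m)) ≈ 57/1.505478 ≈ 37.8617.
floor = 37.
k_max = max(1, 37) = 37.

37


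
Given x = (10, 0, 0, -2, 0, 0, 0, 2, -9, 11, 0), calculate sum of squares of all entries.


Non-zero entries: [(0, 10), (3, -2), (7, 2), (8, -9), (9, 11)]
Squares: [100, 4, 4, 81, 121]
||x||_2^2 = sum = 310.

310


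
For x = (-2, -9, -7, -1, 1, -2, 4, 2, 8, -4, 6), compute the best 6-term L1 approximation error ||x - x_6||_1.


Sorted |x_i| descending: [9, 8, 7, 6, 4, 4, 2, 2, 2, 1, 1]
Keep top 6: [9, 8, 7, 6, 4, 4]
Tail entries: [2, 2, 2, 1, 1]
L1 error = sum of tail = 8.

8


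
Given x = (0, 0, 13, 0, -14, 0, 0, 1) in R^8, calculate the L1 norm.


Non-zero entries: [(2, 13), (4, -14), (7, 1)]
Absolute values: [13, 14, 1]
||x||_1 = sum = 28.

28


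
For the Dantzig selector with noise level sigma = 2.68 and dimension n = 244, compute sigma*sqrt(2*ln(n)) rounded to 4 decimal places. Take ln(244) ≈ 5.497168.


ln(244) ≈ 5.497168.
2*ln(n) ≈ 10.994336.
sqrt(2*ln(n)) ≈ sqrt(10.994336) ≈ 3.315771.
threshold ≈ 2.68*3.315771 = 8.88626628 ≈ 8.8863.

8.8863


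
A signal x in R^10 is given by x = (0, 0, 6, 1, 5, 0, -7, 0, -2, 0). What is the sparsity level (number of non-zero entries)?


Non-zero positions: [2, 3, 4, 6, 8].
Sparsity = 5.

5


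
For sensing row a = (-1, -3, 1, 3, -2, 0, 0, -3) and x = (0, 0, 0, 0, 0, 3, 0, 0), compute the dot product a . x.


Non-zero terms: ['0*3']
Products: [0]
y = sum = 0.

0


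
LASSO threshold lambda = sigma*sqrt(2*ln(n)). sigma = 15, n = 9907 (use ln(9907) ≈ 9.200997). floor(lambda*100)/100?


ln(9907) ≈ 9.200997.
2*ln(n) ≈ 18.401994.
sqrt(2*ln(n)) ≈ sqrt(18.401994) ≈ 4.289755.
lambda ≈ 15*4.289755 = 64.346325.
floor(lambda*100)/100 = 64.34.

64.34


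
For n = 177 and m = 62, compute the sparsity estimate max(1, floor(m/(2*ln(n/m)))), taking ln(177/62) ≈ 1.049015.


n/m = 177/62.
ln(n/m) ≈ 1.049015.
2*ln(n/m) ≈ 2.09803.
m/(2*ln(n/m)) ≈ 62/2.09803 ≈ 29.5515.
floor = 29.
k_max = max(1, 29) = 29.

29


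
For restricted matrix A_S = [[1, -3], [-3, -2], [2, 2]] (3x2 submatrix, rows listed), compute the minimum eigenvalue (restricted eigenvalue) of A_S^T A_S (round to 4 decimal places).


A_S^T A_S = [[14, 7], [7, 17]].
trace = 31.
det = 189.
disc = trace^2 - 4*det = 961 - 4*189 = 205.
sqrt(205) ≈ 14.317821.
lam_min = (31 - sqrt(205))/2 ≈ (31 - 14.317821)/2 = 8.3410895 ≈ 8.3411.

8.3411


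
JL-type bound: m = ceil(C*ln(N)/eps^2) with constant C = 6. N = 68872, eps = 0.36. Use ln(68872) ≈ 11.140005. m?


ln(68872) ≈ 11.140005.
eps^2 = 0.36^2 = 0.1296.
C*ln(N)/eps^2 ≈ 6*11.140005/0.1296 ≈ 515.741.
m = ceil(515.741) = 516.

516


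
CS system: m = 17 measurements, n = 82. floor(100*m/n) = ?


100*m/n = 100*17/82 ≈ 20.7317.
floor = 20.

20


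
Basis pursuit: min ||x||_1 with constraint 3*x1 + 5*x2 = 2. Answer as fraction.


Axis intercepts:
  x1 = 2/3, x2 = 0: L1 = 2/3
  x1 = 0, x2 = 2/5: L1 = 2/5
x* = (0, 2/5)
||x*||_1 = 2/5.

2/5


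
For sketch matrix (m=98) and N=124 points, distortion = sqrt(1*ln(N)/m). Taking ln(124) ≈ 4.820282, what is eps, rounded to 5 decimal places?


ln(124) ≈ 4.820282.
1*ln(N)/m ≈ 1*4.820282/98 ≈ 0.04918655.
eps = sqrt(0.04918655) ≈ 0.2217804 ≈ 0.22178.

0.22178


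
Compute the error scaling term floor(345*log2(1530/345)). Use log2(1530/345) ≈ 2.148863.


log2(n/k) = log2(1530/345) ≈ 2.148863.
k*log2(n/k) ≈ 345*2.148863 = 741.357735.
floor(741.357735) = 741.

741


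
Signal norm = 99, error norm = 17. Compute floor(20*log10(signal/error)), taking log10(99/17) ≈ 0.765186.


||x||/||e|| = 99/17.
log10(99/17) ≈ 0.765186.
20*log10(||x||/||e||) ≈ 20*0.765186 = 15.30372.
floor(15.30372) = 15.

15


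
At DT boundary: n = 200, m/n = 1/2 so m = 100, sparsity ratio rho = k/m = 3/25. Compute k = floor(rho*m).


m = 1/2*200 = 100.
rho = 3/25.
rho*m = 3/25*100 = 12.
k = floor(12) = 12.

12


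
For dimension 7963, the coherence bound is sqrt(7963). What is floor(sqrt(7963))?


89^2 = 7921 <= 7963 < 8100 = 90^2, so 89 <= sqrt(7963) < 90.
floor(sqrt(7963)) = 89.

89


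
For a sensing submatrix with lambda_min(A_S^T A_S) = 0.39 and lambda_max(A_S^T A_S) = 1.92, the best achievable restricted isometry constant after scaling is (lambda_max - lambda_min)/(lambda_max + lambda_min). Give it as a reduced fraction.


lambda_max - lambda_min = 1.92 - 0.39 = 1.53.
lambda_max + lambda_min = 1.92 + 0.39 = 2.31.
delta = 1.53/2.31 = 153/231 = 51/77.

51/77


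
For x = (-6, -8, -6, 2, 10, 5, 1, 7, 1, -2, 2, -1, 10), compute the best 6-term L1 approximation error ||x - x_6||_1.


Sorted |x_i| descending: [10, 10, 8, 7, 6, 6, 5, 2, 2, 2, 1, 1, 1]
Keep top 6: [10, 10, 8, 7, 6, 6]
Tail entries: [5, 2, 2, 2, 1, 1, 1]
L1 error = sum of tail = 14.

14


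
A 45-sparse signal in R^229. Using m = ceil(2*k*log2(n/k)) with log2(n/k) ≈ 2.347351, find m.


log2(n/k) = log2(229/45) ≈ 2.347351.
2*k*log2(n/k) ≈ 2*45*2.347351 = 211.26159.
m = ceil(211.26159) = 212.

212


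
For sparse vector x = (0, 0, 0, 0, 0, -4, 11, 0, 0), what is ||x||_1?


Non-zero entries: [(5, -4), (6, 11)]
Absolute values: [4, 11]
||x||_1 = sum = 15.

15


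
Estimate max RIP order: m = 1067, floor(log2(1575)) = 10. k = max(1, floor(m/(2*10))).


floor(log2(1575)) = 10.
2*10 = 20.
m/(2*floor(log2(n))) = 1067/20 ≈ 53.35.
floor = 53.
k = max(1, 53) = 53.

53


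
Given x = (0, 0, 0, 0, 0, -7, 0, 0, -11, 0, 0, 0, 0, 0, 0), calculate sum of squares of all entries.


Non-zero entries: [(5, -7), (8, -11)]
Squares: [49, 121]
||x||_2^2 = sum = 170.

170


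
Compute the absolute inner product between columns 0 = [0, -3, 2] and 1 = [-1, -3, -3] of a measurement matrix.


Inner product: 0*-1 + -3*-3 + 2*-3
Products: [0, 9, -6]
Sum = 3.
|dot| = 3.

3


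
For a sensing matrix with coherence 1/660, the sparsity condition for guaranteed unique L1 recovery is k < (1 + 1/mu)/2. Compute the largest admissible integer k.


1/mu = 660.
1 + 1/mu = 661.
(1 + 1/mu)/2 = 330.5 is not an integer, so k_max = floor(330.5) = 330.

330


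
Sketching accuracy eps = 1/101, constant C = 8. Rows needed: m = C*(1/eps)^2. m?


1/eps = 101.
(1/eps)^2 = 10201.
m = 8*10201 = 81608.

81608


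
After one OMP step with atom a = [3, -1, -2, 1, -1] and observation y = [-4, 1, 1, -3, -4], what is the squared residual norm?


a^T a = 16.
a^T y = -14.
coeff = -14/16 = -7/8.
||r||^2 = 123/4.

123/4


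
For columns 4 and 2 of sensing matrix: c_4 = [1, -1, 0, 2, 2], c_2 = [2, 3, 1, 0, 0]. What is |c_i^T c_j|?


Inner product: 1*2 + -1*3 + 0*1 + 2*0 + 2*0
Products: [2, -3, 0, 0, 0]
Sum = -1.
|dot| = 1.

1


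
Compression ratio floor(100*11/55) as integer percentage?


100*m/n = 100*11/55 ≈ 20.0.
floor = 20.

20


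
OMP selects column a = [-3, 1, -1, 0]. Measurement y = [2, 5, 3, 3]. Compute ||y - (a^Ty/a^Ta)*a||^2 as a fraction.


a^T a = 11.
a^T y = -4.
coeff = -4/11 = -4/11.
||r||^2 = 501/11.

501/11


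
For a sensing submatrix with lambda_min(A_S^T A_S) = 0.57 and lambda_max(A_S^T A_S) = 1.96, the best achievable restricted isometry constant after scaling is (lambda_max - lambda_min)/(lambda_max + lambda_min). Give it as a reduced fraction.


lambda_max - lambda_min = 1.96 - 0.57 = 1.39.
lambda_max + lambda_min = 1.96 + 0.57 = 2.53.
delta = 1.39/2.53 = 139/253.

139/253


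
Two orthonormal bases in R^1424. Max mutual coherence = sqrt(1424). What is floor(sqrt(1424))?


37^2 = 1369 <= 1424 < 1444 = 38^2, so 37 <= sqrt(1424) < 38.
floor(sqrt(1424)) = 37.

37


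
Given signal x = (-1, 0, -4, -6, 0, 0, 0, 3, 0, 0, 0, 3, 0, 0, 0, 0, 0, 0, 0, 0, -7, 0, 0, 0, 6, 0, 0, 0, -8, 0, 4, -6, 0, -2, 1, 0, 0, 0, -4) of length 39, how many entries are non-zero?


Non-zero positions: [0, 2, 3, 7, 11, 20, 24, 28, 30, 31, 33, 34, 38].
Sparsity = 13.

13


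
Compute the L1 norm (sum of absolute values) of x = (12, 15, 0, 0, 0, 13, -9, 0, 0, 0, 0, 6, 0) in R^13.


Non-zero entries: [(0, 12), (1, 15), (5, 13), (6, -9), (11, 6)]
Absolute values: [12, 15, 13, 9, 6]
||x||_1 = sum = 55.

55


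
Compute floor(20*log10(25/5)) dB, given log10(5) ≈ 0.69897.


||x||/||e|| = 25/5 = 5.
log10(5) ≈ 0.69897.
20*log10(||x||/||e||) ≈ 20*0.69897 = 13.9794.
floor(13.9794) = 13.

13


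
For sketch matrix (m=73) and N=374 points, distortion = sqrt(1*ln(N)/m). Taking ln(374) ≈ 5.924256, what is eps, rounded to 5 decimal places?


ln(374) ≈ 5.924256.
1*ln(N)/m ≈ 1*5.924256/73 ≈ 0.08115419.
eps = sqrt(0.08115419) ≈ 0.2848757 ≈ 0.28488.

0.28488


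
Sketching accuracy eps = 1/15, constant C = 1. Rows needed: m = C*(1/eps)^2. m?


1/eps = 15.
(1/eps)^2 = 225.
m = 1*225 = 225.

225


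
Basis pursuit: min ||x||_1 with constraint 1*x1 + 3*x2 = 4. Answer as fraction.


Axis intercepts:
  x1 = 4, x2 = 0: L1 = 4
  x1 = 0, x2 = 4/3: L1 = 4/3
x* = (0, 4/3)
||x*||_1 = 4/3.

4/3


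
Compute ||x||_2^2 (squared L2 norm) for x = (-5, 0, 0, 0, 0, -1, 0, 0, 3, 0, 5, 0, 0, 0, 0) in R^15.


Non-zero entries: [(0, -5), (5, -1), (8, 3), (10, 5)]
Squares: [25, 1, 9, 25]
||x||_2^2 = sum = 60.

60


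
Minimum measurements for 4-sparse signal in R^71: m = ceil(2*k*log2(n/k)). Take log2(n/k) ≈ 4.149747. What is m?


log2(n/k) = log2(71/4) ≈ 4.149747.
2*k*log2(n/k) ≈ 2*4*4.149747 = 33.197976.
m = ceil(33.197976) = 34.

34


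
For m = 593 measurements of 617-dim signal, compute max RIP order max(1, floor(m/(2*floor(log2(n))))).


floor(log2(617)) = 9.
2*9 = 18.
m/(2*floor(log2(n))) = 593/18 ≈ 32.9444.
floor = 32.
k = max(1, 32) = 32.

32


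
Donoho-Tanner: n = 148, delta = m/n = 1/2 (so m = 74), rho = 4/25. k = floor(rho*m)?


m = 1/2*148 = 74.
rho = 4/25.
rho*m = 4/25*74 = 11.84.
k = floor(11.84) = 11.

11


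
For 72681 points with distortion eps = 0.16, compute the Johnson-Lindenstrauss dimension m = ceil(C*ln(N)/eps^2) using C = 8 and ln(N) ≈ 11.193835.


ln(72681) ≈ 11.193835.
eps^2 = 0.16^2 = 0.0256.
C*ln(N)/eps^2 ≈ 8*11.193835/0.0256 ≈ 3498.0734.
m = ceil(3498.0734) = 3499.

3499


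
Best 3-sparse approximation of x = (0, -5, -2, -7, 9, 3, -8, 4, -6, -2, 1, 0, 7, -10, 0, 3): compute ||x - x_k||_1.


Sorted |x_i| descending: [10, 9, 8, 7, 7, 6, 5, 4, 3, 3, 2, 2, 1, 0, 0, 0]
Keep top 3: [10, 9, 8]
Tail entries: [7, 7, 6, 5, 4, 3, 3, 2, 2, 1, 0, 0, 0]
L1 error = sum of tail = 40.

40


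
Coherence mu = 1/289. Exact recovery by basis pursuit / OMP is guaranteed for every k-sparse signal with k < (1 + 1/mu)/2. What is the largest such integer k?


1/mu = 289.
1 + 1/mu = 290.
(1 + 1/mu)/2 = 145 is an integer and the inequality is strict, so k_max = 145 - 1 = 144.

144


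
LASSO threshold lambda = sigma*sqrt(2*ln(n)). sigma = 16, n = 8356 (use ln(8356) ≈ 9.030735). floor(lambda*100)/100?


ln(8356) ≈ 9.030735.
2*ln(n) ≈ 18.06147.
sqrt(2*ln(n)) ≈ sqrt(18.06147) ≈ 4.249879.
lambda ≈ 16*4.249879 = 67.998064.
floor(lambda*100)/100 = 67.99.

67.99


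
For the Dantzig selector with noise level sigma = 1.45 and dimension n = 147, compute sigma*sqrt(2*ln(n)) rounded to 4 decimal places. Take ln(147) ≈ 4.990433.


ln(147) ≈ 4.990433.
2*ln(n) ≈ 9.980866.
sqrt(2*ln(n)) ≈ sqrt(9.980866) ≈ 3.159251.
threshold ≈ 1.45*3.159251 = 4.58091395 ≈ 4.5809.

4.5809


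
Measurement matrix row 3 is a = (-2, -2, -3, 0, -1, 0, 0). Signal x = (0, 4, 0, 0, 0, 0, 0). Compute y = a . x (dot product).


Non-zero terms: ['-2*4']
Products: [-8]
y = sum = -8.

-8


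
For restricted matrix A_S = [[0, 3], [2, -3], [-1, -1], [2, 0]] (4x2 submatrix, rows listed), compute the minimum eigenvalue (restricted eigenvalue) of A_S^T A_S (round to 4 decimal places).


A_S^T A_S = [[9, -5], [-5, 19]].
trace = 28.
det = 146.
disc = trace^2 - 4*det = 784 - 4*146 = 200.
sqrt(200) ≈ 14.142136.
lam_min = (28 - sqrt(200))/2 ≈ (28 - 14.142136)/2 = 6.928932 ≈ 6.9289.

6.9289


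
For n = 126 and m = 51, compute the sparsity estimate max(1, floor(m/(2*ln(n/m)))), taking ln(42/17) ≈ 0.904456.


n/m = 126/51 = 42/17.
ln(n/m) ≈ 0.904456.
2*ln(n/m) ≈ 1.808912.
m/(2*ln(n/m)) ≈ 51/1.808912 ≈ 28.1937.
floor = 28.
k_max = max(1, 28) = 28.

28


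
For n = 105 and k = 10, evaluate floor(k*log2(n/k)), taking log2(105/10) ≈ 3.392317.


log2(n/k) = log2(105/10) ≈ 3.392317.
k*log2(n/k) ≈ 10*3.392317 = 33.92317.
floor(33.92317) = 33.

33


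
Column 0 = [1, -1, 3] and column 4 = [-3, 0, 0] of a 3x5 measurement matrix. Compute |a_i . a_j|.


Inner product: 1*-3 + -1*0 + 3*0
Products: [-3, 0, 0]
Sum = -3.
|dot| = 3.

3


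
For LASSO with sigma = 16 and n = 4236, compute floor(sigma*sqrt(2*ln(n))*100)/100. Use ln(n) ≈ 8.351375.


ln(4236) ≈ 8.351375.
2*ln(n) ≈ 16.70275.
sqrt(2*ln(n)) ≈ sqrt(16.70275) ≈ 4.0869.
lambda ≈ 16*4.0869 = 65.3904.
floor(lambda*100)/100 = 65.39.

65.39


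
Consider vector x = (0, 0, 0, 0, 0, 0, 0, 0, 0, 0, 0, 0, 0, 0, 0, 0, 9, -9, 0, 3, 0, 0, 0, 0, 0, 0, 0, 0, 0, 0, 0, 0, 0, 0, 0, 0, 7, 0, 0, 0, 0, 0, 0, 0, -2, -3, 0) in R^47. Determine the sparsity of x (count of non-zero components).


Non-zero positions: [16, 17, 19, 36, 44, 45].
Sparsity = 6.

6


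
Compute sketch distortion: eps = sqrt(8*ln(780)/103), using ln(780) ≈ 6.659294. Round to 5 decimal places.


ln(780) ≈ 6.659294.
8*ln(N)/m ≈ 8*6.659294/103 ≈ 0.51722672.
eps = sqrt(0.51722672) ≈ 0.7191848 ≈ 0.71918.

0.71918


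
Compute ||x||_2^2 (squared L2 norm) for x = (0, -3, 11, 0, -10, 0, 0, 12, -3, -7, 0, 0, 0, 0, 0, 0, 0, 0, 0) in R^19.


Non-zero entries: [(1, -3), (2, 11), (4, -10), (7, 12), (8, -3), (9, -7)]
Squares: [9, 121, 100, 144, 9, 49]
||x||_2^2 = sum = 432.

432


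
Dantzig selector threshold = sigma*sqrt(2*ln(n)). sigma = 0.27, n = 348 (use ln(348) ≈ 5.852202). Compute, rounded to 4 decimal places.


ln(348) ≈ 5.852202.
2*ln(n) ≈ 11.704404.
sqrt(2*ln(n)) ≈ sqrt(11.704404) ≈ 3.42117.
threshold ≈ 0.27*3.42117 = 0.9237159 ≈ 0.9237.

0.9237


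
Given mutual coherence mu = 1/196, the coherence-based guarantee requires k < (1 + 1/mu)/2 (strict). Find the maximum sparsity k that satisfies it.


1/mu = 196.
1 + 1/mu = 197.
(1 + 1/mu)/2 = 98.5 is not an integer, so k_max = floor(98.5) = 98.

98


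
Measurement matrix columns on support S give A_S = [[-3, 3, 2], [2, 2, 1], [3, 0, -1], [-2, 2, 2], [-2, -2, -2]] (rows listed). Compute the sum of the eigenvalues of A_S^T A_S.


Sum of eigenvalues of A_S^T A_S = trace(A_S^T A_S) = sum of squared column norms of A_S.
A_S^T A_S diagonal: [30, 21, 14].
trace = 30 + 21 + 14 = 65.

65


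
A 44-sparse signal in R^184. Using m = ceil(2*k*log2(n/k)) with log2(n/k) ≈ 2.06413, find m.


log2(n/k) = log2(184/44) ≈ 2.06413.
2*k*log2(n/k) ≈ 2*44*2.06413 = 181.64344.
m = ceil(181.64344) = 182.

182


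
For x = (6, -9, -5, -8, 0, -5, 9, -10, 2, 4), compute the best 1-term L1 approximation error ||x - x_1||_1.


Sorted |x_i| descending: [10, 9, 9, 8, 6, 5, 5, 4, 2, 0]
Keep top 1: [10]
Tail entries: [9, 9, 8, 6, 5, 5, 4, 2, 0]
L1 error = sum of tail = 48.

48


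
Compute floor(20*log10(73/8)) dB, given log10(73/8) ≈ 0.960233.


||x||/||e|| = 73/8.
log10(73/8) ≈ 0.960233.
20*log10(||x||/||e||) ≈ 20*0.960233 = 19.20466.
floor(19.20466) = 19.

19


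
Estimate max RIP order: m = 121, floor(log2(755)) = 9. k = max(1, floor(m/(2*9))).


floor(log2(755)) = 9.
2*9 = 18.
m/(2*floor(log2(n))) = 121/18 ≈ 6.7222.
floor = 6.
k = max(1, 6) = 6.

6


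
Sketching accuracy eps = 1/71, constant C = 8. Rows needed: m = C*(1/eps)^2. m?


1/eps = 71.
(1/eps)^2 = 5041.
m = 8*5041 = 40328.

40328


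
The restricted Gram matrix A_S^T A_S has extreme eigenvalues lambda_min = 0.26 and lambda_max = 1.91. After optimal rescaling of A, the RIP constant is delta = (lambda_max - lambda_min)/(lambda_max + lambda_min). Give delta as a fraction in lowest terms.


lambda_max - lambda_min = 1.91 - 0.26 = 1.65.
lambda_max + lambda_min = 1.91 + 0.26 = 2.17.
delta = 1.65/2.17 = 165/217.

165/217


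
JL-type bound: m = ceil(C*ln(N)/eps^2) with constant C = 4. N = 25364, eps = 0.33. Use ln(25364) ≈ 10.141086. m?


ln(25364) ≈ 10.141086.
eps^2 = 0.33^2 = 0.1089.
C*ln(N)/eps^2 ≈ 4*10.141086/0.1089 ≈ 372.4917.
m = ceil(372.4917) = 373.

373


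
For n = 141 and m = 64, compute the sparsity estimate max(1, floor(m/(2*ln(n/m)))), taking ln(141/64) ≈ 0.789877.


n/m = 141/64.
ln(n/m) ≈ 0.789877.
2*ln(n/m) ≈ 1.579754.
m/(2*ln(n/m)) ≈ 64/1.579754 ≈ 40.5126.
floor = 40.
k_max = max(1, 40) = 40.

40


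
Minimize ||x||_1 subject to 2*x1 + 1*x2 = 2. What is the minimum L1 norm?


Axis intercepts:
  x1 = 1, x2 = 0: L1 = 1
  x1 = 0, x2 = 2: L1 = 2
x* = (1, 0)
||x*||_1 = 1.

1


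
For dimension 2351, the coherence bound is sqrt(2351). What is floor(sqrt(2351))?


48^2 = 2304 <= 2351 < 2401 = 49^2, so 48 <= sqrt(2351) < 49.
floor(sqrt(2351)) = 48.

48


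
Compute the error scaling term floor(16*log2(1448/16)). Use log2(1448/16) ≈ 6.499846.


log2(n/k) = log2(1448/16) ≈ 6.499846.
k*log2(n/k) ≈ 16*6.499846 = 103.997536.
floor(103.997536) = 103.

103


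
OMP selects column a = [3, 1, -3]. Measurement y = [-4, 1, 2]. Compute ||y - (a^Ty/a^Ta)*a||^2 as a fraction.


a^T a = 19.
a^T y = -17.
coeff = -17/19 = -17/19.
||r||^2 = 110/19.

110/19
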